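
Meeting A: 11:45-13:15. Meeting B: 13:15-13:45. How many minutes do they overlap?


Meeting A: 705-795 (in minutes from midnight)
Meeting B: 795-825
Overlap start = max(705, 795) = 795
Overlap end = min(795, 825) = 795
Overlap = max(0, 795 - 795) = 0 min

0 minutes


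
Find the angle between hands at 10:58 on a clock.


Hour hand = 10×30 + 58×0.5 = 329.0°
Minute hand = 58×6 = 348°
Difference = |329.0 - 348| = 19.0°

19.0°


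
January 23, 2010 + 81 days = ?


April 14, 2010

Start: January 23, 2010
Add 81 days
January 23 → February 1: 31 - 23 + 1 = 9 days (81 - 9 = 72 left)
February 1 → March 1: 28 - 1 + 1 = 28 days (72 - 28 = 44 left)
March 1 → April 1: 31 - 1 + 1 = 31 days (44 - 31 = 13 left)
April 1 + 13 = April 14, 2010


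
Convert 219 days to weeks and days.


31 weeks 2 days

Weeks: 219 ÷ 7 = 31 remainder 2


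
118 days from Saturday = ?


Start: Saturday (index 5)
(5 + 118) mod 7
= 123 mod 7
= 4
Index 4 → Friday

Friday


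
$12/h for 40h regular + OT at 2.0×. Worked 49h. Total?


$696.00

Regular: 40h × $12 = $480.00
Overtime: 49 - 40 = 9h
OT pay: 9h × $12 × 2.0 = $216.00
Total = $480.00 + $216.00 = $696.00


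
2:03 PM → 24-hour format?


14:03

Input: 2:03 PM
PM: 2 + 12 = 14


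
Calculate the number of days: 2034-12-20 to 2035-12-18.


363 days

From December 20, 2034 to December 18, 2035
Rest of December 2034: 31 - 20 = 11
Full months: January 31, February 2035 28, March 31, April 30, May 31, June 30, July 31, August 31, September 30, October 31, November 30
Days into December 2035: 18
Total = 11 + 31 + 28 + 31 + 30 + 31 + 30 + 31 + 31 + 30 + 31 + 30 + 18 = 363 days


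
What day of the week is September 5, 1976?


Sunday

Zeller's congruence:
q=5, m=9, k=76, j=19
h = (5 + ⌊13×10/5⌋ + 76 + ⌊76/4⌋ + ⌊19/4⌋ - 2×19) mod 7
= (5 + 26 + 76 + 19 + 4 - 38) mod 7
= 92 mod 7 = 1
h=1 → Sunday


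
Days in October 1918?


31 days

Month: October (month 10)
October has 31 days


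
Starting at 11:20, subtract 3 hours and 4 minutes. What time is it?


Start: 680 minutes from midnight
Subtract: 184 minutes
Remaining: 680 - 184 = 496
Hours: 8, Minutes: 16

08:16


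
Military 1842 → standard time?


6:42 PM

Hour: 18
18 - 12 = 6 → PM


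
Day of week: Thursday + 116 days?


Start: Thursday (index 3)
(3 + 116) mod 7
= 119 mod 7
= 0
Index 0 → Monday

Monday


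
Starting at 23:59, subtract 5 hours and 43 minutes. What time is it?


18:16

Start: 1439 minutes from midnight
Subtract: 343 minutes
Remaining: 1439 - 343 = 1096
Hours: 18, Minutes: 16


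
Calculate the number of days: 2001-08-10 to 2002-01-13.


156 days

From August 10, 2001 to January 13, 2002
Rest of August 2001: 31 - 10 = 21
Full months: September 30, October 31, November 30, December 31
Days into January 2002: 13
Total = 21 + 30 + 31 + 30 + 31 + 13 = 156 days


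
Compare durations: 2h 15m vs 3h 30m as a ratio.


9:14 (0.64)

Duration 1: 135 minutes
Duration 2: 210 minutes
Ratio = 135:210
GCD = 15
Simplified = 9:14
As a decimal: 9/14 ≈ 0.64


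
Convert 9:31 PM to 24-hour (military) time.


Input: 9:31 PM
PM: 9 + 12 = 21

21:31


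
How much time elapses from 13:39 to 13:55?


0h 16m

End time in minutes: 13×60 + 55 = 835
Start time in minutes: 13×60 + 39 = 819
Difference = 835 - 819 = 16 minutes
= 0 hours 16 minutes


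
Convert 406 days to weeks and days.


Weeks: 406 ÷ 7 = 58 remainder 0

58 weeks 0 days


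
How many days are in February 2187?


Month: February (month 2)
February: 28 or 29 (leap year)
2187 leap year? No

28 days


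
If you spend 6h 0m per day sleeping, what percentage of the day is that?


25.0%

Time: 360 minutes
Day: 1440 minutes
Percentage = (360/1440) × 100 = 25.0%


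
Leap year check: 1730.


No

Rules: divisible by 4 AND (not by 100 OR by 400)
1730 ÷ 4 = 432 remainder 2 → not divisible by 4
Not divisible by 4 → not a leap year


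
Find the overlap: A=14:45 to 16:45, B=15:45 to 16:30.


45 minutes

Meeting A: 885-1005 (in minutes from midnight)
Meeting B: 945-990
Overlap start = max(885, 945) = 945
Overlap end = min(1005, 990) = 990
Overlap = max(0, 990 - 945) = 45 min


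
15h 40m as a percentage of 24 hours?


0.6528 (65.28%)

Total minutes: 15×60 + 40 = 940
Day = 24×60 = 1440 minutes
Fraction = 940/1440 ≈ 0.6528
As a percentage: 940/1440 × 100 ≈ 65.28%


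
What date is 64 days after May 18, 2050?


Start: May 18, 2050
Add 64 days
May 18 → June 1: 31 - 18 + 1 = 14 days (64 - 14 = 50 left)
June 1 → July 1: 30 - 1 + 1 = 30 days (50 - 30 = 20 left)
July 1 + 20 = July 21, 2050

July 21, 2050


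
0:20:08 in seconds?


1208 seconds

Hours: 0 × 3600 = 0
Minutes: 20 × 60 = 1200
Seconds: 8
Total = 0 + 1200 + 8 = 1208


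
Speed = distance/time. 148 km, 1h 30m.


98.7 km/h

Distance: 148 km
Time: 1h 30m = 90 min = 90/60 = 3/2 hours
Speed = 148 ÷ (3/2) = 148 × 2 / 3 = 296/3 ≈ 98.7 km/h


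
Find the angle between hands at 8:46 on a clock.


13.0°

Hour hand = 8×30 + 46×0.5 = 263.0°
Minute hand = 46×6 = 276°
Difference = |263.0 - 276| = 13.0°


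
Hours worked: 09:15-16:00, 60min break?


Total time = (16×60+0) - (9×60+15)
= 960 - 555 = 405 min
Minus break: 405 - 60 = 345 min
= 5h 45m

5h 45m (345 minutes)


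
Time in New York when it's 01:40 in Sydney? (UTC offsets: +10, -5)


Time difference = UTC-5 - UTC+10 = -15 hours
New hour = (1 -15) mod 24
= -14 mod 24 = 10
Minutes unchanged → 10:40; -14 < 0 → previous day

10:40 (previous day)


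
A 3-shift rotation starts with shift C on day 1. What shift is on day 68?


Shifts: A, B, C
Start: C (index 2)
Day 68: (2 + 68 - 1) mod 3
= 69 mod 3
= 0
Index 0 → shift A

Shift A


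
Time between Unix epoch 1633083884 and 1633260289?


176405 seconds (49.0 hours / 2.04 days)

Difference = 1633260289 - 1633083884 = 176405 seconds
In hours: 176405 / 3600 ≈ 49.0
In days: 176405 / 86400 ≈ 2.04


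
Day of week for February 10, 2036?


Sunday

Zeller's congruence:
q=10, m=14, k=35, j=20
h = (10 + ⌊13×15/5⌋ + 35 + ⌊35/4⌋ + ⌊20/4⌋ - 2×20) mod 7
= (10 + 39 + 35 + 8 + 5 - 40) mod 7
= 57 mod 7 = 1
h=1 → Sunday


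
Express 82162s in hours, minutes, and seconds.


Hours: 82162 ÷ 3600 = 22 remainder 2962
Minutes: 2962 ÷ 60 = 49 remainder 22
Seconds: 22

22h 49m 22s


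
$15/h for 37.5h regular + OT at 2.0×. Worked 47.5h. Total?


$862.50

Regular: 37.5h × $15 = $562.50
Overtime: 47.5 - 37.5 = 10.0h
OT pay: 10.0h × $15 × 2.0 = $300.00
Total = $562.50 + $300.00 = $862.50


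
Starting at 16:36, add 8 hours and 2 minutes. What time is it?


00:38 (next day)

Start: 996 minutes from midnight
Add: 482 minutes
Total: 1478 minutes
Hours: 1478 ÷ 60 = 24 remainder 38
24 ≥ 24 → 24 - 24 = 0 (next day)


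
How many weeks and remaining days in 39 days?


5 weeks 4 days

Weeks: 39 ÷ 7 = 5 remainder 4


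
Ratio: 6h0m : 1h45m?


24:7 (3.43)

Duration 1: 360 minutes
Duration 2: 105 minutes
Ratio = 360:105
GCD = 15
Simplified = 24:7
As a decimal: 24/7 ≈ 3.43


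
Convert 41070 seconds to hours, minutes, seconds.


11h 24m 30s

Hours: 41070 ÷ 3600 = 11 remainder 1470
Minutes: 1470 ÷ 60 = 24 remainder 30
Seconds: 30


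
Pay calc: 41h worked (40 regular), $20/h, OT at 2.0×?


$840.00

Regular: 40h × $20 = $800.00
Overtime: 41 - 40 = 1h
OT pay: 1h × $20 × 2.0 = $40.00
Total = $800.00 + $40.00 = $840.00


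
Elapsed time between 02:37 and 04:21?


End time in minutes: 4×60 + 21 = 261
Start time in minutes: 2×60 + 37 = 157
Difference = 261 - 157 = 104 minutes
= 1 hours 44 minutes

1h 44m


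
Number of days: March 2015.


Month: March (month 3)
March has 31 days

31 days


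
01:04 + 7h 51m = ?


Start: 64 minutes from midnight
Add: 471 minutes
Total: 535 minutes
Hours: 535 ÷ 60 = 8 remainder 55

08:55


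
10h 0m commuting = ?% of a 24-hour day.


Time: 600 minutes
Day: 1440 minutes
Percentage = (600/1440) × 100 ≈ 41.7%

41.7%


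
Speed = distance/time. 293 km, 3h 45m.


Distance: 293 km
Time: 3h 45m = 225 min = 225/60 = 15/4 hours
Speed = 293 ÷ (15/4) = 293 × 4 / 15 = 1172/15 ≈ 78.1 km/h

78.1 km/h


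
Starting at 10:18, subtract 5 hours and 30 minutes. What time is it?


Start: 618 minutes from midnight
Subtract: 330 minutes
Remaining: 618 - 330 = 288
Hours: 4, Minutes: 48

04:48


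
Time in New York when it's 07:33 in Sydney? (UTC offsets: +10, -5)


Time difference = UTC-5 - UTC+10 = -15 hours
New hour = (7 -15) mod 24
= -8 mod 24 = 16
Minutes unchanged → 16:33; -8 < 0 → previous day

16:33 (previous day)


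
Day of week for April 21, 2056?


Friday

Zeller's congruence:
q=21, m=4, k=56, j=20
h = (21 + ⌊13×5/5⌋ + 56 + ⌊56/4⌋ + ⌊20/4⌋ - 2×20) mod 7
= (21 + 13 + 56 + 14 + 5 - 40) mod 7
= 69 mod 7 = 6
h=6 → Friday


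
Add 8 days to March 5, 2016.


Start: March 5, 2016
Add 8 days
March 5 + 8 = March 13, 2016

March 13, 2016


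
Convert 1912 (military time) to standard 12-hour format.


7:12 PM

Hour: 19
19 - 12 = 7 → PM


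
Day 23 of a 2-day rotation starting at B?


Shifts: A, B
Start: B (index 1)
Day 23: (1 + 23 - 1) mod 2
= 23 mod 2
= 1
Index 1 → shift B

Shift B


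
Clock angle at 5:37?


53.5°

Hour hand = 5×30 + 37×0.5 = 168.5°
Minute hand = 37×6 = 222°
Difference = |168.5 - 222| = 53.5°


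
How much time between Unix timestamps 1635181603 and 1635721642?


540039 seconds (150.0 hours / 6.25 days)

Difference = 1635721642 - 1635181603 = 540039 seconds
In hours: 540039 / 3600 ≈ 150.0
In days: 540039 / 86400 ≈ 6.25


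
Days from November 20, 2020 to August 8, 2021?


261 days

From November 20, 2020 to August 8, 2021
Rest of November 2020: 30 - 20 = 10
Full months: December 31, January 31, February 2021 28, March 31, April 30, May 31, June 30, July 31
Days into August 2021: 8
Total = 10 + 31 + 31 + 28 + 31 + 30 + 31 + 30 + 31 + 8 = 261 days


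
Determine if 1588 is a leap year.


Yes

Rules: divisible by 4 AND (not by 100 OR by 400)
1588 ÷ 4 = 397 exactly → divisible by 4
1588 ÷ 100 = 15 remainder 88 → not divisible by 100
Divisible by 4 but not by 100 → leap year


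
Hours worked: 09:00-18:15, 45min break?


Total time = (18×60+15) - (9×60+0)
= 1095 - 540 = 555 min
Minus break: 555 - 45 = 510 min
= 8h 30m

8h 30m (510 minutes)


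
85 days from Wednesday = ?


Start: Wednesday (index 2)
(2 + 85) mod 7
= 87 mod 7
= 3
Index 3 → Thursday

Thursday


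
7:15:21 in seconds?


26121 seconds

Hours: 7 × 3600 = 25200
Minutes: 15 × 60 = 900
Seconds: 21
Total = 25200 + 900 + 21 = 26121


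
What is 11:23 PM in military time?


23:23

Input: 11:23 PM
PM: 11 + 12 = 23


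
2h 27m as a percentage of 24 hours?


Total minutes: 2×60 + 27 = 147
Day = 24×60 = 1440 minutes
Fraction = 147/1440 ≈ 0.1021
As a percentage: 147/1440 × 100 ≈ 10.21%

0.1021 (10.21%)


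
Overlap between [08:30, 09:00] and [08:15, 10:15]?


30 minutes

Meeting A: 510-540 (in minutes from midnight)
Meeting B: 495-615
Overlap start = max(510, 495) = 510
Overlap end = min(540, 615) = 540
Overlap = max(0, 540 - 510) = 30 min


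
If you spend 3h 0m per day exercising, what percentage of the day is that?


12.5%

Time: 180 minutes
Day: 1440 minutes
Percentage = (180/1440) × 100 = 12.5%


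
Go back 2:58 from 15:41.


12:43

Start: 941 minutes from midnight
Subtract: 178 minutes
Remaining: 941 - 178 = 763
Hours: 12, Minutes: 43


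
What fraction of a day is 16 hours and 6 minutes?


0.6708 (67.08%)

Total minutes: 16×60 + 6 = 966
Day = 24×60 = 1440 minutes
Fraction = 966/1440 ≈ 0.6708
As a percentage: 966/1440 × 100 ≈ 67.08%


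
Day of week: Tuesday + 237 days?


Start: Tuesday (index 1)
(1 + 237) mod 7
= 238 mod 7
= 0
Index 0 → Monday

Monday


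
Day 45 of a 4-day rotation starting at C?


Shift C

Shifts: A, B, C, D
Start: C (index 2)
Day 45: (2 + 45 - 1) mod 4
= 46 mod 4
= 2
Index 2 → shift C


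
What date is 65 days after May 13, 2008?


July 17, 2008

Start: May 13, 2008
Add 65 days
May 13 → June 1: 31 - 13 + 1 = 19 days (65 - 19 = 46 left)
June 1 → July 1: 30 - 1 + 1 = 30 days (46 - 30 = 16 left)
July 1 + 16 = July 17, 2008


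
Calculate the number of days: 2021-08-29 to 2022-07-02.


307 days

From August 29, 2021 to July 2, 2022
Rest of August 2021: 31 - 29 = 2
Full months: September 30, October 31, November 30, December 31, January 31, February 2022 28, March 31, April 30, May 31, June 30
Days into July 2022: 2
Total = 2 + 30 + 31 + 30 + 31 + 31 + 28 + 31 + 30 + 31 + 30 + 2 = 307 days


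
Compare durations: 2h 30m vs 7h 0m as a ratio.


Duration 1: 150 minutes
Duration 2: 420 minutes
Ratio = 150:420
GCD = 30
Simplified = 5:14
As a decimal: 5/14 ≈ 0.36

5:14 (0.36)


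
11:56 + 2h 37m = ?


Start: 716 minutes from midnight
Add: 157 minutes
Total: 873 minutes
Hours: 873 ÷ 60 = 14 remainder 33

14:33


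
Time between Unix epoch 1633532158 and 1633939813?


Difference = 1633939813 - 1633532158 = 407655 seconds
In hours: 407655 / 3600 ≈ 113.2
In days: 407655 / 86400 ≈ 4.72

407655 seconds (113.2 hours / 4.72 days)


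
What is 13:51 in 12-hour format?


1:51 PM

Hour: 13
13 - 12 = 1 → PM


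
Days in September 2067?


30 days

Month: September (month 9)
September has 30 days


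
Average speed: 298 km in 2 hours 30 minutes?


119.2 km/h

Distance: 298 km
Time: 2h 30m = 150 min = 150/60 = 5/2 hours
Speed = 298 ÷ (5/2) = 298 × 2 / 5 = 596/5 = 119.2 km/h


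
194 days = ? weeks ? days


Weeks: 194 ÷ 7 = 27 remainder 5

27 weeks 5 days


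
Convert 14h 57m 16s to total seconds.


Hours: 14 × 3600 = 50400
Minutes: 57 × 60 = 3420
Seconds: 16
Total = 50400 + 3420 + 16 = 53836

53836 seconds


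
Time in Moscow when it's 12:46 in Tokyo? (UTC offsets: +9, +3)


Time difference = UTC+3 - UTC+9 = -6 hours
New hour = (12 -6) mod 24
= 6 mod 24 = 6
Minutes unchanged → 06:46

06:46


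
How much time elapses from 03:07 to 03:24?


0h 17m

End time in minutes: 3×60 + 24 = 204
Start time in minutes: 3×60 + 7 = 187
Difference = 204 - 187 = 17 minutes
= 0 hours 17 minutes


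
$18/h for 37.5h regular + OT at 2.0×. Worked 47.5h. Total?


$1035.00

Regular: 37.5h × $18 = $675.00
Overtime: 47.5 - 37.5 = 10.0h
OT pay: 10.0h × $18 × 2.0 = $360.00
Total = $675.00 + $360.00 = $1035.00


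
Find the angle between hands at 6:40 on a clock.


Hour hand = 6×30 + 40×0.5 = 200.0°
Minute hand = 40×6 = 240°
Difference = |200.0 - 240| = 40.0°

40.0°


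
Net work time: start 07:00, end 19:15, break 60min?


11h 15m (675 minutes)

Total time = (19×60+15) - (7×60+0)
= 1155 - 420 = 735 min
Minus break: 735 - 60 = 675 min
= 11h 15m


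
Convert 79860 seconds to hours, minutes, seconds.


Hours: 79860 ÷ 3600 = 22 remainder 660
Minutes: 660 ÷ 60 = 11 remainder 0
Seconds: 0

22h 11m 0s


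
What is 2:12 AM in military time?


02:12

Input: 2:12 AM
AM hour stays: 2


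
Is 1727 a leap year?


Rules: divisible by 4 AND (not by 100 OR by 400)
1727 ÷ 4 = 431 remainder 3 → not divisible by 4
Not divisible by 4 → not a leap year

No


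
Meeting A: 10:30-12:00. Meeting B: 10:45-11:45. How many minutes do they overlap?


60 minutes

Meeting A: 630-720 (in minutes from midnight)
Meeting B: 645-705
Overlap start = max(630, 645) = 645
Overlap end = min(720, 705) = 705
Overlap = max(0, 705 - 645) = 60 min


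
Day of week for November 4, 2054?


Zeller's congruence:
q=4, m=11, k=54, j=20
h = (4 + ⌊13×12/5⌋ + 54 + ⌊54/4⌋ + ⌊20/4⌋ - 2×20) mod 7
= (4 + 31 + 54 + 13 + 5 - 40) mod 7
= 67 mod 7 = 4
h=4 → Wednesday

Wednesday


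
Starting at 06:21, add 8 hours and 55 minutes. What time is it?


15:16

Start: 381 minutes from midnight
Add: 535 minutes
Total: 916 minutes
Hours: 916 ÷ 60 = 15 remainder 16


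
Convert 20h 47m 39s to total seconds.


74859 seconds

Hours: 20 × 3600 = 72000
Minutes: 47 × 60 = 2820
Seconds: 39
Total = 72000 + 2820 + 39 = 74859


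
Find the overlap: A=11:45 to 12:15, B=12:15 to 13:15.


0 minutes

Meeting A: 705-735 (in minutes from midnight)
Meeting B: 735-795
Overlap start = max(705, 735) = 735
Overlap end = min(735, 795) = 735
Overlap = max(0, 735 - 735) = 0 min


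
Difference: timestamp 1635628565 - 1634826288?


802277 seconds (222.9 hours / 9.29 days)

Difference = 1635628565 - 1634826288 = 802277 seconds
In hours: 802277 / 3600 ≈ 222.9
In days: 802277 / 86400 ≈ 9.29


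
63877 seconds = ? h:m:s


17h 44m 37s

Hours: 63877 ÷ 3600 = 17 remainder 2677
Minutes: 2677 ÷ 60 = 44 remainder 37
Seconds: 37


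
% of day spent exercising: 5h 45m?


Time: 345 minutes
Day: 1440 minutes
Percentage = (345/1440) × 100 ≈ 24.0%

24.0%


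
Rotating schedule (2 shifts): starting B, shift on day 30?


Shifts: A, B
Start: B (index 1)
Day 30: (1 + 30 - 1) mod 2
= 30 mod 2
= 0
Index 0 → shift A

Shift A


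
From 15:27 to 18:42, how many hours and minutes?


3h 15m

End time in minutes: 18×60 + 42 = 1122
Start time in minutes: 15×60 + 27 = 927
Difference = 1122 - 927 = 195 minutes
= 3 hours 15 minutes


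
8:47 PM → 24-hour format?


20:47

Input: 8:47 PM
PM: 8 + 12 = 20


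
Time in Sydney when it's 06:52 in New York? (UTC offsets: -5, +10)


21:52

Time difference = UTC+10 - UTC-5 = +15 hours
New hour = (6 + 15) mod 24
= 21 mod 24 = 21
Minutes unchanged → 21:52


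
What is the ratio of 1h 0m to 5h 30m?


Duration 1: 60 minutes
Duration 2: 330 minutes
Ratio = 60:330
GCD = 30
Simplified = 2:11
As a decimal: 2/11 ≈ 0.18

2:11 (0.18)


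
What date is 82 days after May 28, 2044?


August 18, 2044

Start: May 28, 2044
Add 82 days
May 28 → June 1: 31 - 28 + 1 = 4 days (82 - 4 = 78 left)
June 1 → July 1: 30 - 1 + 1 = 30 days (78 - 30 = 48 left)
July 1 → August 1: 31 - 1 + 1 = 31 days (48 - 31 = 17 left)
August 1 + 17 = August 18, 2044


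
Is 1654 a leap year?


Rules: divisible by 4 AND (not by 100 OR by 400)
1654 ÷ 4 = 413 remainder 2 → not divisible by 4
Not divisible by 4 → not a leap year

No


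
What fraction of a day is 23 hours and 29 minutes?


Total minutes: 23×60 + 29 = 1409
Day = 24×60 = 1440 minutes
Fraction = 1409/1440 ≈ 0.9785
As a percentage: 1409/1440 × 100 ≈ 97.85%

0.9785 (97.85%)


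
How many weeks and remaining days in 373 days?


53 weeks 2 days

Weeks: 373 ÷ 7 = 53 remainder 2


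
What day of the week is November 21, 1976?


Zeller's congruence:
q=21, m=11, k=76, j=19
h = (21 + ⌊13×12/5⌋ + 76 + ⌊76/4⌋ + ⌊19/4⌋ - 2×19) mod 7
= (21 + 31 + 76 + 19 + 4 - 38) mod 7
= 113 mod 7 = 1
h=1 → Sunday

Sunday


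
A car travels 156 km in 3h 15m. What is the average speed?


Distance: 156 km
Time: 3h 15m = 195 min = 195/60 = 13/4 hours
Speed = 156 ÷ (13/4) = 156 × 4 / 13 = 624/13 = 48.0 km/h

48.0 km/h


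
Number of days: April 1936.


30 days

Month: April (month 4)
April has 30 days


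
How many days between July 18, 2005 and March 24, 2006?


249 days

From July 18, 2005 to March 24, 2006
Rest of July 2005: 31 - 18 = 13
Full months: August 31, September 30, October 31, November 30, December 31, January 31, February 2006 28
Days into March 2006: 24
Total = 13 + 31 + 30 + 31 + 30 + 31 + 31 + 28 + 24 = 249 days


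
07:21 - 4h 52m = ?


Start: 441 minutes from midnight
Subtract: 292 minutes
Remaining: 441 - 292 = 149
Hours: 2, Minutes: 29

02:29


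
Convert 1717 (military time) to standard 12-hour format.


Hour: 17
17 - 12 = 5 → PM

5:17 PM


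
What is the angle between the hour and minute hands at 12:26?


143.0°

Hour hand (12 ≡ 0 on the dial): 0×30 + 26×0.5 = 13.0°
Minute hand = 26×6 = 156°
Difference = |13.0 - 156| = 143.0°


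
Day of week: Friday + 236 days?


Wednesday

Start: Friday (index 4)
(4 + 236) mod 7
= 240 mod 7
= 2
Index 2 → Wednesday


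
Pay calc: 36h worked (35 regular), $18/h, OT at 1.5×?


$657.00

Regular: 35h × $18 = $630.00
Overtime: 36 - 35 = 1h
OT pay: 1h × $18 × 1.5 = $27.00
Total = $630.00 + $27.00 = $657.00


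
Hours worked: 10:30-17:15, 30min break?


Total time = (17×60+15) - (10×60+30)
= 1035 - 630 = 405 min
Minus break: 405 - 30 = 375 min
= 6h 15m

6h 15m (375 minutes)


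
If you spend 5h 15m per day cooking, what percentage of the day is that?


21.9%

Time: 315 minutes
Day: 1440 minutes
Percentage = (315/1440) × 100 ≈ 21.9%


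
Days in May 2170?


Month: May (month 5)
May has 31 days

31 days


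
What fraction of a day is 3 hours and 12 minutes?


Total minutes: 3×60 + 12 = 192
Day = 24×60 = 1440 minutes
Fraction = 192/1440 ≈ 0.1333
As a percentage: 192/1440 × 100 ≈ 13.33%

0.1333 (13.33%)


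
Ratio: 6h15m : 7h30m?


5:6 (0.83)

Duration 1: 375 minutes
Duration 2: 450 minutes
Ratio = 375:450
GCD = 75
Simplified = 5:6
As a decimal: 5/6 ≈ 0.83


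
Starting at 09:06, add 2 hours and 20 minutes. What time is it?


Start: 546 minutes from midnight
Add: 140 minutes
Total: 686 minutes
Hours: 686 ÷ 60 = 11 remainder 26

11:26


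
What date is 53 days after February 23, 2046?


April 17, 2046

Start: February 23, 2046
Add 53 days
February 23 → March 1: 28 - 23 + 1 = 6 days (53 - 6 = 47 left)
March 1 → April 1: 31 - 1 + 1 = 31 days (47 - 31 = 16 left)
April 1 + 16 = April 17, 2046


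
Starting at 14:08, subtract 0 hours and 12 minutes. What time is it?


Start: 848 minutes from midnight
Subtract: 12 minutes
Remaining: 848 - 12 = 836
Hours: 13, Minutes: 56

13:56


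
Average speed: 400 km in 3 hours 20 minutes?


120.0 km/h

Distance: 400 km
Time: 3h 20m = 200 min = 200/60 = 10/3 hours
Speed = 400 ÷ (10/3) = 400 × 3 / 10 = 1200/10 = 120.0 km/h


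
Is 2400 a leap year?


Rules: divisible by 4 AND (not by 100 OR by 400)
2400 ÷ 4 = 600 exactly → divisible by 4
2400 ÷ 100 = 24 exactly → divisible by 100
2400 ÷ 400 = 6 exactly → divisible by 400
Divisible by 400 → leap year

Yes


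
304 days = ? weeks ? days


Weeks: 304 ÷ 7 = 43 remainder 3

43 weeks 3 days


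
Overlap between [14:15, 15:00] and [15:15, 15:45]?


0 minutes

Meeting A: 855-900 (in minutes from midnight)
Meeting B: 915-945
Overlap start = max(855, 915) = 915
Overlap end = min(900, 945) = 900
Overlap = max(0, 900 - 915) = 0 min


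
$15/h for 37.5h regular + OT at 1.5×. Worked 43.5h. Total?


Regular: 37.5h × $15 = $562.50
Overtime: 43.5 - 37.5 = 6.0h
OT pay: 6.0h × $15 × 1.5 = $135.00
Total = $562.50 + $135.00 = $697.50

$697.50


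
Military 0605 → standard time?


Hour: 6
6 < 12 → AM

6:05 AM


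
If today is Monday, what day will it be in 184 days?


Start: Monday (index 0)
(0 + 184) mod 7
= 184 mod 7
= 2
Index 2 → Wednesday

Wednesday


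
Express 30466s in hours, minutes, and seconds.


Hours: 30466 ÷ 3600 = 8 remainder 1666
Minutes: 1666 ÷ 60 = 27 remainder 46
Seconds: 46

8h 27m 46s


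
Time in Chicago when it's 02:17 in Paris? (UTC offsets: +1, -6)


19:17 (previous day)

Time difference = UTC-6 - UTC+1 = -7 hours
New hour = (2 -7) mod 24
= -5 mod 24 = 19
Minutes unchanged → 19:17; -5 < 0 → previous day


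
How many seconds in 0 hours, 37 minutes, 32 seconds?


Hours: 0 × 3600 = 0
Minutes: 37 × 60 = 2220
Seconds: 32
Total = 0 + 2220 + 32 = 2252

2252 seconds


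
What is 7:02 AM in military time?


07:02

Input: 7:02 AM
AM hour stays: 7


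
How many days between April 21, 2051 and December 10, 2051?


233 days

From April 21, 2051 to December 10, 2051
Rest of April 2051: 30 - 21 = 9
Full months: May 31, June 30, July 31, August 31, September 30, October 31, November 30
Days into December 2051: 10
Total = 9 + 31 + 30 + 31 + 31 + 30 + 31 + 30 + 10 = 233 days


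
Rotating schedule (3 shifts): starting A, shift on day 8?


Shifts: A, B, C
Start: A (index 0)
Day 8: (0 + 8 - 1) mod 3
= 7 mod 3
= 1
Index 1 → shift B

Shift B


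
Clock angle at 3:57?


Hour hand = 3×30 + 57×0.5 = 118.5°
Minute hand = 57×6 = 342°
Difference = |118.5 - 342| = 223.5°
Since > 180°: 360 - 223.5 = 136.5°

136.5°


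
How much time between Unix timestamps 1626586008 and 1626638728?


Difference = 1626638728 - 1626586008 = 52720 seconds
In hours: 52720 / 3600 ≈ 14.6
In days: 52720 / 86400 ≈ 0.61

52720 seconds (14.6 hours / 0.61 days)


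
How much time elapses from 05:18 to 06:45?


1h 27m

End time in minutes: 6×60 + 45 = 405
Start time in minutes: 5×60 + 18 = 318
Difference = 405 - 318 = 87 minutes
= 1 hours 27 minutes


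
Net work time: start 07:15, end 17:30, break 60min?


Total time = (17×60+30) - (7×60+15)
= 1050 - 435 = 615 min
Minus break: 615 - 60 = 555 min
= 9h 15m

9h 15m (555 minutes)


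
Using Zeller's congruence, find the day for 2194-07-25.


Zeller's congruence:
q=25, m=7, k=94, j=21
h = (25 + ⌊13×8/5⌋ + 94 + ⌊94/4⌋ + ⌊21/4⌋ - 2×21) mod 7
= (25 + 20 + 94 + 23 + 5 - 42) mod 7
= 125 mod 7 = 6
h=6 → Friday

Friday


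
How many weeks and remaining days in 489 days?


Weeks: 489 ÷ 7 = 69 remainder 6

69 weeks 6 days


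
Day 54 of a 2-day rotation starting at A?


Shift B

Shifts: A, B
Start: A (index 0)
Day 54: (0 + 54 - 1) mod 2
= 53 mod 2
= 1
Index 1 → shift B


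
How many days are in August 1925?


31 days

Month: August (month 8)
August has 31 days


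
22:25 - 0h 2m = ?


22:23

Start: 1345 minutes from midnight
Subtract: 2 minutes
Remaining: 1345 - 2 = 1343
Hours: 22, Minutes: 23


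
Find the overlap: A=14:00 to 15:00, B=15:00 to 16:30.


Meeting A: 840-900 (in minutes from midnight)
Meeting B: 900-990
Overlap start = max(840, 900) = 900
Overlap end = min(900, 990) = 900
Overlap = max(0, 900 - 900) = 0 min

0 minutes


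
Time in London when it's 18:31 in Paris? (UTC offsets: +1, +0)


17:31

Time difference = UTC+0 - UTC+1 = -1 hours
New hour = (18 -1) mod 24
= 17 mod 24 = 17
Minutes unchanged → 17:31


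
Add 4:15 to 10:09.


Start: 609 minutes from midnight
Add: 255 minutes
Total: 864 minutes
Hours: 864 ÷ 60 = 14 remainder 24

14:24


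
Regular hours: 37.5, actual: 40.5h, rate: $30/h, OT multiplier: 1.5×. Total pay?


Regular: 37.5h × $30 = $1125.00
Overtime: 40.5 - 37.5 = 3.0h
OT pay: 3.0h × $30 × 1.5 = $135.00
Total = $1125.00 + $135.00 = $1260.00

$1260.00


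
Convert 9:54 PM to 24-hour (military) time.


Input: 9:54 PM
PM: 9 + 12 = 21

21:54


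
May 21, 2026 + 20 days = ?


Start: May 21, 2026
Add 20 days
May 21 → June 1: 31 - 21 + 1 = 11 days (20 - 11 = 9 left)
June 1 + 9 = June 10, 2026

June 10, 2026


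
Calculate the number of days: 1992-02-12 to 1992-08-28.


198 days

From February 12, 1992 to August 28, 1992
Rest of February 1992: 29 - 12 = 17
Full months: March 31, April 30, May 31, June 30, July 31
Days into August 1992: 28
Total = 17 + 31 + 30 + 31 + 30 + 31 + 28 = 198 days


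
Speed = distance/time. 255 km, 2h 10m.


117.7 km/h

Distance: 255 km
Time: 2h 10m = 130 min = 130/60 = 13/6 hours
Speed = 255 ÷ (13/6) = 255 × 6 / 13 = 1530/13 ≈ 117.7 km/h


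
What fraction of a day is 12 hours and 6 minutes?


0.5042 (50.42%)

Total minutes: 12×60 + 6 = 726
Day = 24×60 = 1440 minutes
Fraction = 726/1440 ≈ 0.5042
As a percentage: 726/1440 × 100 ≈ 50.42%


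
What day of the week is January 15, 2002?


Tuesday

Zeller's congruence:
q=15, m=13, k=1, j=20
h = (15 + ⌊13×14/5⌋ + 1 + ⌊1/4⌋ + ⌊20/4⌋ - 2×20) mod 7
= (15 + 36 + 1 + 0 + 5 - 40) mod 7
= 17 mod 7 = 3
h=3 → Tuesday


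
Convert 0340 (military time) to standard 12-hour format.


3:40 AM

Hour: 3
3 < 12 → AM


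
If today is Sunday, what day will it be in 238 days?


Start: Sunday (index 6)
(6 + 238) mod 7
= 244 mod 7
= 6
Index 6 → Sunday

Sunday


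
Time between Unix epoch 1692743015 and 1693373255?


630240 seconds (175.1 hours / 7.29 days)

Difference = 1693373255 - 1692743015 = 630240 seconds
In hours: 630240 / 3600 ≈ 175.1
In days: 630240 / 86400 ≈ 7.29


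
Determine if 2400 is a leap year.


Yes

Rules: divisible by 4 AND (not by 100 OR by 400)
2400 ÷ 4 = 600 exactly → divisible by 4
2400 ÷ 100 = 24 exactly → divisible by 100
2400 ÷ 400 = 6 exactly → divisible by 400
Divisible by 400 → leap year


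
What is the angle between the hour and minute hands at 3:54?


153.0°

Hour hand = 3×30 + 54×0.5 = 117.0°
Minute hand = 54×6 = 324°
Difference = |117.0 - 324| = 207.0°
Since > 180°: 360 - 207.0 = 153.0°


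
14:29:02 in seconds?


Hours: 14 × 3600 = 50400
Minutes: 29 × 60 = 1740
Seconds: 2
Total = 50400 + 1740 + 2 = 52142

52142 seconds


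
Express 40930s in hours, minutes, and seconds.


11h 22m 10s

Hours: 40930 ÷ 3600 = 11 remainder 1330
Minutes: 1330 ÷ 60 = 22 remainder 10
Seconds: 10


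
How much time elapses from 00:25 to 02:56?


End time in minutes: 2×60 + 56 = 176
Start time in minutes: 0×60 + 25 = 25
Difference = 176 - 25 = 151 minutes
= 2 hours 31 minutes

2h 31m


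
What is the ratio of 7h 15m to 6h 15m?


Duration 1: 435 minutes
Duration 2: 375 minutes
Ratio = 435:375
GCD = 15
Simplified = 29:25
As a decimal: 29/25 = 1.16

29:25 (1.16)


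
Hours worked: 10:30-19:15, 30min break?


Total time = (19×60+15) - (10×60+30)
= 1155 - 630 = 525 min
Minus break: 525 - 30 = 495 min
= 8h 15m

8h 15m (495 minutes)


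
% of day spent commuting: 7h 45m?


32.3%

Time: 465 minutes
Day: 1440 minutes
Percentage = (465/1440) × 100 ≈ 32.3%


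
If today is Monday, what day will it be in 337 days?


Tuesday

Start: Monday (index 0)
(0 + 337) mod 7
= 337 mod 7
= 1
Index 1 → Tuesday


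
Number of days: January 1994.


Month: January (month 1)
January has 31 days

31 days


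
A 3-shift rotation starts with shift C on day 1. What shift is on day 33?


Shift B

Shifts: A, B, C
Start: C (index 2)
Day 33: (2 + 33 - 1) mod 3
= 34 mod 3
= 1
Index 1 → shift B


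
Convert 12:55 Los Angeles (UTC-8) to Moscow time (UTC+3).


23:55

Time difference = UTC+3 - UTC-8 = +11 hours
New hour = (12 + 11) mod 24
= 23 mod 24 = 23
Minutes unchanged → 23:55


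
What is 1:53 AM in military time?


Input: 1:53 AM
AM hour stays: 1

01:53


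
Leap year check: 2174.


Rules: divisible by 4 AND (not by 100 OR by 400)
2174 ÷ 4 = 543 remainder 2 → not divisible by 4
Not divisible by 4 → not a leap year

No


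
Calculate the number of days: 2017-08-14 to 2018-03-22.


From August 14, 2017 to March 22, 2018
Rest of August 2017: 31 - 14 = 17
Full months: September 30, October 31, November 30, December 31, January 31, February 2018 28
Days into March 2018: 22
Total = 17 + 30 + 31 + 30 + 31 + 31 + 28 + 22 = 220 days

220 days


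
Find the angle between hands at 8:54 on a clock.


57.0°

Hour hand = 8×30 + 54×0.5 = 267.0°
Minute hand = 54×6 = 324°
Difference = |267.0 - 324| = 57.0°


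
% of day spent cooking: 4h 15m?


17.7%

Time: 255 minutes
Day: 1440 minutes
Percentage = (255/1440) × 100 ≈ 17.7%


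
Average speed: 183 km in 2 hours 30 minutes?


Distance: 183 km
Time: 2h 30m = 150 min = 150/60 = 5/2 hours
Speed = 183 ÷ (5/2) = 183 × 2 / 5 = 366/5 = 73.2 km/h

73.2 km/h


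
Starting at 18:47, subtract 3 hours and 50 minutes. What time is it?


14:57

Start: 1127 minutes from midnight
Subtract: 230 minutes
Remaining: 1127 - 230 = 897
Hours: 14, Minutes: 57


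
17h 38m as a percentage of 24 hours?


Total minutes: 17×60 + 38 = 1058
Day = 24×60 = 1440 minutes
Fraction = 1058/1440 ≈ 0.7347
As a percentage: 1058/1440 × 100 ≈ 73.47%

0.7347 (73.47%)


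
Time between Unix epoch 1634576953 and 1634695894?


118941 seconds (33.0 hours / 1.38 days)

Difference = 1634695894 - 1634576953 = 118941 seconds
In hours: 118941 / 3600 ≈ 33.0
In days: 118941 / 86400 ≈ 1.38


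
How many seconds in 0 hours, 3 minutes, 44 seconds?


224 seconds

Hours: 0 × 3600 = 0
Minutes: 3 × 60 = 180
Seconds: 44
Total = 0 + 180 + 44 = 224


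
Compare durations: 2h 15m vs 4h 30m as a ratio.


Duration 1: 135 minutes
Duration 2: 270 minutes
Ratio = 135:270
GCD = 135
Simplified = 1:2
As a decimal: 1/2 = 0.50

1:2 (0.50)


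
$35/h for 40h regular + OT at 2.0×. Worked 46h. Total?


$1820.00

Regular: 40h × $35 = $1400.00
Overtime: 46 - 40 = 6h
OT pay: 6h × $35 × 2.0 = $420.00
Total = $1400.00 + $420.00 = $1820.00


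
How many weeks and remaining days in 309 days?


44 weeks 1 days

Weeks: 309 ÷ 7 = 44 remainder 1


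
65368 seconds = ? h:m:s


18h 9m 28s

Hours: 65368 ÷ 3600 = 18 remainder 568
Minutes: 568 ÷ 60 = 9 remainder 28
Seconds: 28


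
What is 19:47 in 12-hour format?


7:47 PM

Hour: 19
19 - 12 = 7 → PM


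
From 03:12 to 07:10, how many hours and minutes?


End time in minutes: 7×60 + 10 = 430
Start time in minutes: 3×60 + 12 = 192
Difference = 430 - 192 = 238 minutes
= 3 hours 58 minutes

3h 58m


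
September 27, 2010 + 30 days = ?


October 27, 2010

Start: September 27, 2010
Add 30 days
September 27 → October 1: 30 - 27 + 1 = 4 days (30 - 4 = 26 left)
October 1 + 26 = October 27, 2010


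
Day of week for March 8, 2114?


Zeller's congruence:
q=8, m=3, k=14, j=21
h = (8 + ⌊13×4/5⌋ + 14 + ⌊14/4⌋ + ⌊21/4⌋ - 2×21) mod 7
= (8 + 10 + 14 + 3 + 5 - 42) mod 7
= -2 mod 7 = 5
h=5 → Thursday

Thursday


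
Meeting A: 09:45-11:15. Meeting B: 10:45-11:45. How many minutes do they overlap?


30 minutes

Meeting A: 585-675 (in minutes from midnight)
Meeting B: 645-705
Overlap start = max(585, 645) = 645
Overlap end = min(675, 705) = 675
Overlap = max(0, 675 - 645) = 30 min


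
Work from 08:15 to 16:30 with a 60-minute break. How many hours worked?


7h 15m (435 minutes)

Total time = (16×60+30) - (8×60+15)
= 990 - 495 = 495 min
Minus break: 495 - 60 = 435 min
= 7h 15m


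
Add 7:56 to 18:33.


Start: 1113 minutes from midnight
Add: 476 minutes
Total: 1589 minutes
Hours: 1589 ÷ 60 = 26 remainder 29
26 ≥ 24 → 26 - 24 = 2 (next day)

02:29 (next day)


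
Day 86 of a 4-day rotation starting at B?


Shift C

Shifts: A, B, C, D
Start: B (index 1)
Day 86: (1 + 86 - 1) mod 4
= 86 mod 4
= 2
Index 2 → shift C


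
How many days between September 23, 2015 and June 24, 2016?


From September 23, 2015 to June 24, 2016
Rest of September 2015: 30 - 23 = 7
Full months: October 31, November 30, December 31, January 31, February 2016 29, March 31, April 30, May 31
Days into June 2016: 24
Total = 7 + 31 + 30 + 31 + 31 + 29 + 31 + 30 + 31 + 24 = 275 days

275 days


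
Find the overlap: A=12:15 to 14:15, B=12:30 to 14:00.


Meeting A: 735-855 (in minutes from midnight)
Meeting B: 750-840
Overlap start = max(735, 750) = 750
Overlap end = min(855, 840) = 840
Overlap = max(0, 840 - 750) = 90 min

90 minutes


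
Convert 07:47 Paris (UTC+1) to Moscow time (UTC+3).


09:47

Time difference = UTC+3 - UTC+1 = +2 hours
New hour = (7 + 2) mod 24
= 9 mod 24 = 9
Minutes unchanged → 09:47


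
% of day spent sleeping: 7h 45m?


Time: 465 minutes
Day: 1440 minutes
Percentage = (465/1440) × 100 ≈ 32.3%

32.3%


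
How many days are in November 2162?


Month: November (month 11)
November has 30 days

30 days


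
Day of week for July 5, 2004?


Monday

Zeller's congruence:
q=5, m=7, k=4, j=20
h = (5 + ⌊13×8/5⌋ + 4 + ⌊4/4⌋ + ⌊20/4⌋ - 2×20) mod 7
= (5 + 20 + 4 + 1 + 5 - 40) mod 7
= -5 mod 7 = 2
h=2 → Monday


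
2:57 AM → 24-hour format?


Input: 2:57 AM
AM hour stays: 2

02:57


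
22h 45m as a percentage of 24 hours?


Total minutes: 22×60 + 45 = 1365
Day = 24×60 = 1440 minutes
Fraction = 1365/1440 ≈ 0.9479
As a percentage: 1365/1440 × 100 ≈ 94.79%

0.9479 (94.79%)


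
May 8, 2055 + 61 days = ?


Start: May 8, 2055
Add 61 days
May 8 → June 1: 31 - 8 + 1 = 24 days (61 - 24 = 37 left)
June 1 → July 1: 30 - 1 + 1 = 30 days (37 - 30 = 7 left)
July 1 + 7 = July 8, 2055

July 8, 2055


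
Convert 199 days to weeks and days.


28 weeks 3 days

Weeks: 199 ÷ 7 = 28 remainder 3


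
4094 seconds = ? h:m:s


Hours: 4094 ÷ 3600 = 1 remainder 494
Minutes: 494 ÷ 60 = 8 remainder 14
Seconds: 14

1h 8m 14s


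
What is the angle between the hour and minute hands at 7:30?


45.0°

Hour hand = 7×30 + 30×0.5 = 225.0°
Minute hand = 30×6 = 180°
Difference = |225.0 - 180| = 45.0°


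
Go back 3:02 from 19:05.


16:03

Start: 1145 minutes from midnight
Subtract: 182 minutes
Remaining: 1145 - 182 = 963
Hours: 16, Minutes: 3


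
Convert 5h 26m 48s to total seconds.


19608 seconds

Hours: 5 × 3600 = 18000
Minutes: 26 × 60 = 1560
Seconds: 48
Total = 18000 + 1560 + 48 = 19608


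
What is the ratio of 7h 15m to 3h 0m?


29:12 (2.42)

Duration 1: 435 minutes
Duration 2: 180 minutes
Ratio = 435:180
GCD = 15
Simplified = 29:12
As a decimal: 29/12 ≈ 2.42


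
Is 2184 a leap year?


Rules: divisible by 4 AND (not by 100 OR by 400)
2184 ÷ 4 = 546 exactly → divisible by 4
2184 ÷ 100 = 21 remainder 84 → not divisible by 100
Divisible by 4 but not by 100 → leap year

Yes


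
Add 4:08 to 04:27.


08:35

Start: 267 minutes from midnight
Add: 248 minutes
Total: 515 minutes
Hours: 515 ÷ 60 = 8 remainder 35


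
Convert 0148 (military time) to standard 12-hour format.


1:48 AM

Hour: 1
1 < 12 → AM


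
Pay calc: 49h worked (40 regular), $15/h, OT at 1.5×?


$802.50

Regular: 40h × $15 = $600.00
Overtime: 49 - 40 = 9h
OT pay: 9h × $15 × 1.5 = $202.50
Total = $600.00 + $202.50 = $802.50


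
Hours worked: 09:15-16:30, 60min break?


Total time = (16×60+30) - (9×60+15)
= 990 - 555 = 435 min
Minus break: 435 - 60 = 375 min
= 6h 15m

6h 15m (375 minutes)


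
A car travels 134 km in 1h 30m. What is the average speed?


Distance: 134 km
Time: 1h 30m = 90 min = 90/60 = 3/2 hours
Speed = 134 ÷ (3/2) = 134 × 2 / 3 = 268/3 ≈ 89.3 km/h

89.3 km/h


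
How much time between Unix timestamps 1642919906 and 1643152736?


232830 seconds (64.7 hours / 2.69 days)

Difference = 1643152736 - 1642919906 = 232830 seconds
In hours: 232830 / 3600 ≈ 64.7
In days: 232830 / 86400 ≈ 2.69


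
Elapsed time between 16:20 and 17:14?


End time in minutes: 17×60 + 14 = 1034
Start time in minutes: 16×60 + 20 = 980
Difference = 1034 - 980 = 54 minutes
= 0 hours 54 minutes

0h 54m


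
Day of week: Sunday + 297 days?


Wednesday

Start: Sunday (index 6)
(6 + 297) mod 7
= 303 mod 7
= 2
Index 2 → Wednesday


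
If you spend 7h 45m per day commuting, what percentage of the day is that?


Time: 465 minutes
Day: 1440 minutes
Percentage = (465/1440) × 100 ≈ 32.3%

32.3%


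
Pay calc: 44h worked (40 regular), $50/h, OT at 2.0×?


Regular: 40h × $50 = $2000.00
Overtime: 44 - 40 = 4h
OT pay: 4h × $50 × 2.0 = $400.00
Total = $2000.00 + $400.00 = $2400.00

$2400.00


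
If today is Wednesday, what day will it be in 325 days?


Start: Wednesday (index 2)
(2 + 325) mod 7
= 327 mod 7
= 5
Index 5 → Saturday

Saturday


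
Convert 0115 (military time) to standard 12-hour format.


Hour: 1
1 < 12 → AM

1:15 AM


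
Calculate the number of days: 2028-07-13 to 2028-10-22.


From July 13, 2028 to October 22, 2028
Rest of July 2028: 31 - 13 = 18
Full months: August 31, September 30
Days into October 2028: 22
Total = 18 + 31 + 30 + 22 = 101 days

101 days
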